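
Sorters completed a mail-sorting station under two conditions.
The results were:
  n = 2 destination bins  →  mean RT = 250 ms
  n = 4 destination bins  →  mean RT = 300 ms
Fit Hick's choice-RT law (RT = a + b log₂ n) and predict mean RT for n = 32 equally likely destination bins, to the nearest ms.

450 ms

Solve the two-equation system in a and b:
  b = (300 − 250) / (log₂ 4 − log₂ 2) = 50 / (2 − 1) = 50 ms/bit
  a = 250 − 50 × 1 = 200 ms
Then RT(32) = 200 + 50 × log₂ 32 = 200 + 50 × 5 ≈ 450.000 ms.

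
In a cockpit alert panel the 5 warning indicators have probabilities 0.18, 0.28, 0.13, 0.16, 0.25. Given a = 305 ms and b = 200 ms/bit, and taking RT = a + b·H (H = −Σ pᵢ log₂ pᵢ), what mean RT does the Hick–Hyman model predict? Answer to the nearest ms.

758 ms

Entropy contributions −pᵢ log₂ pᵢ: 0.4453, 0.5142, 0.3826, 0.4230, 0.5000; sum H = 2.2652 bits.
RT = a + bH = 305 + 200·2.2652 = 758.04 ms.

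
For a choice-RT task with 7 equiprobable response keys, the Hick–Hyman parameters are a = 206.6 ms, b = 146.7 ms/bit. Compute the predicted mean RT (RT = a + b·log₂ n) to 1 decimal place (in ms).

618.4 ms

log₂(7) = 2.8074 bits, so RT = 206.6 + 146.7 × 2.8074 ≈ 618.439 ms.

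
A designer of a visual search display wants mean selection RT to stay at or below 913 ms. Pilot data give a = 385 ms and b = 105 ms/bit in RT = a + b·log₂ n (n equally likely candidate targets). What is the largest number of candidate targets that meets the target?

Information budget: (913 − 385)/105 = 5.0286 bits, so n ≤ 2^5.0286 = 32.640 → at most 32.

32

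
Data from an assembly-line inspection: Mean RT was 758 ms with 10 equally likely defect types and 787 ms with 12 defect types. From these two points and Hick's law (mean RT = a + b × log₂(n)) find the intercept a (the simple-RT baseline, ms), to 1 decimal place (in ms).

391.8 ms

The slope on a log₂ axis is (787 − 758) / (3.5850 − 3.3219) = 110.252 ms/bit.
a = RT₁ − b·log₂ n₁ = 758 − 110.252 × 3.3219 = 391.752 ms.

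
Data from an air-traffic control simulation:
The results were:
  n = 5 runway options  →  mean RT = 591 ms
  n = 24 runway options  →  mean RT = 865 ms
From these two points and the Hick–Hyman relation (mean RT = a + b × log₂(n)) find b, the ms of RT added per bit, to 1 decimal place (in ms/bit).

The slope on a log₂ axis is (865 − 591) / (4.5850 − 2.3219) = 121.076 ms/bit.

121.1 ms/bit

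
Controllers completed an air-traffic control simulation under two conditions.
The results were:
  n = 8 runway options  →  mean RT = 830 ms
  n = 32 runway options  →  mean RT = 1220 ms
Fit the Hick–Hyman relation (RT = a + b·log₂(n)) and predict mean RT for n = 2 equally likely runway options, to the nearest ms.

440 ms

Solve the two-equation system in a and b:
  b = (1220 − 830) / (log₂ 32 − log₂ 8) = 390 / (5 − 3) = 195 ms/bit
  a = 830 − 195 × 3 = 245 ms
Then RT(2) = 245 + 195 × log₂ 2 = 245 + 195 × 1 ≈ 440.000 ms.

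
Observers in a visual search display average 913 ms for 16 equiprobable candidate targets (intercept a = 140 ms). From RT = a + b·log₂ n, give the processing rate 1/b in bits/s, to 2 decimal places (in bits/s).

5.17 bits/s

b = (913 − 140)/log₂ 16 = 773/4 = 193.250 ms per bit = 0.19325 s/bit; the reciprocal is 5.175 bits/s.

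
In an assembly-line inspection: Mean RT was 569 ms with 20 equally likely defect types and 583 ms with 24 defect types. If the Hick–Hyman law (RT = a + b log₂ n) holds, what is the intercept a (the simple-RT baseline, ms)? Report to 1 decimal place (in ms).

Slope: b = (583 − 569) / (log₂ 24 − log₂ 20) = 14/0.2630 = 53.225 ms/bit.
Intercept: a = 569 − 53.225·log₂(20) = 338.965 ms.

339.0 ms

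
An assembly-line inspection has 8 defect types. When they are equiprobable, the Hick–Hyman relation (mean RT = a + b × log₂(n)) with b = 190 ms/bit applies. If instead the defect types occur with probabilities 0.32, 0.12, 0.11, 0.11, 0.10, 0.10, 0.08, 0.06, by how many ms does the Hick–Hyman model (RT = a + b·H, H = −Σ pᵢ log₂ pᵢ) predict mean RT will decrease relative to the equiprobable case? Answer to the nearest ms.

Equiprobable entropy H₀ = log₂ 8 = 3.0000 bits.
Skewed entropy H = −Σ pᵢ log₂ pᵢ = 2.7931 bits.
ΔRT = b·(H₀ − H) = 190 × 0.2069 = 39.31 ms.

39 ms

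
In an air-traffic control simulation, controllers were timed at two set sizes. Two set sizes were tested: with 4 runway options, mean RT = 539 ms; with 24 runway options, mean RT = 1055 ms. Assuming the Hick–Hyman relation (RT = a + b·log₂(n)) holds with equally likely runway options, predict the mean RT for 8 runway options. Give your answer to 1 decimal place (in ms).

RT is linear in log₂ n, so two points fix the line:
  b = (1055 − 539) / (log₂ 24 − log₂ 4) = 516 / (4.5850 − 2) = 199.616 ms/bit
  a = 539 − 199.616 × 2 = 139.768 ms
Then RT(8) = 139.768 + 199.616 × log₂ 8 = 139.768 + 199.616 × 3 ≈ 738.616 ms.

738.6 ms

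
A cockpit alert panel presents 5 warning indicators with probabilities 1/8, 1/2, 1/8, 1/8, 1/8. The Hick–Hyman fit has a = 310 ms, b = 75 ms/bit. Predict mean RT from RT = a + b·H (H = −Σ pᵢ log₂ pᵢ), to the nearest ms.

460 ms

H = −Σ pᵢ log₂ pᵢ = 0.125·3 + 0.5·1 + 0.125·3 + 0.125·3 + 0.125·3 = 2.000 bits.
RT = 310 + 75 × 2.000 = 460.00 ms.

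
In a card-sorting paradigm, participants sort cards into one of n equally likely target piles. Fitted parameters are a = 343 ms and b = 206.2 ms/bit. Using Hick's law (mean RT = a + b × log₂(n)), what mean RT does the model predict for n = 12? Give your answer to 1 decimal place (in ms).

log₂(12) = 3.5850 bits, so RT = 343 + 206.2 × 3.5850 ≈ 1082.219 ms.

1082.2 ms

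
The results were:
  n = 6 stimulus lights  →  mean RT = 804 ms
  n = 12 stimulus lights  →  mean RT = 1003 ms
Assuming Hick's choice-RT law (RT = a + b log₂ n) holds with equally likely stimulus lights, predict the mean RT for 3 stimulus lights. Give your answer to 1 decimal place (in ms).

Fit slope and intercept:
  b = (1003 − 804) / (log₂ 12 − log₂ 6) = 199 / (3.5850 − 2.5850) = 199.000 ms/bit
  a = 804 − 199.000 × 2.5850 = 289.592 ms
Then RT(3) = 289.592 + 199.000 × log₂ 3 = 289.592 + 199.000 × 1.5850 ≈ 605.000 ms.

605.0 ms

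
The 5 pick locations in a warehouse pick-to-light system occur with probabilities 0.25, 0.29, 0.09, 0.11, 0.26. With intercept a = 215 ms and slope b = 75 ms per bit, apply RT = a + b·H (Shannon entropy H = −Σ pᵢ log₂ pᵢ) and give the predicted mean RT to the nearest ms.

Entropy contributions −pᵢ log₂ pᵢ: 0.5000, 0.5179, 0.3127, 0.3503, 0.5053; sum H = 2.1861 bits.
RT = a + bH = 215 + 75·2.1861 = 378.96 ms.

379 ms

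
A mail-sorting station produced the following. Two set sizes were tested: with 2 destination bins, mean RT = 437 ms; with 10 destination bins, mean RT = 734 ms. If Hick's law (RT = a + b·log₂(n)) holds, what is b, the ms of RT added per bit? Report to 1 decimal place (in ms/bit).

127.9 ms/bit

Slope: b = (734 − 437) / (log₂ 10 − log₂ 2) = 297/2.3219 = 127.911 ms/bit.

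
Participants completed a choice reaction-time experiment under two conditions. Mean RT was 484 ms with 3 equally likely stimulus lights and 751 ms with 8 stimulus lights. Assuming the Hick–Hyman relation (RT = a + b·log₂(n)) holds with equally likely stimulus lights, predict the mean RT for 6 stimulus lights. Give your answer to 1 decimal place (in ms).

RT is linear in log₂ n, so two points fix the line:
  b = (751 − 484) / (log₂ 8 − log₂ 3) = 267 / (3 − 1.5850) = 188.688 ms/bit
  a = 484 − 188.688 × 1.5850 = 184.937 ms
Then RT(6) = 184.937 + 188.688 × log₂ 6 = 184.937 + 188.688 × 2.5850 ≈ 672.688 ms.

672.7 ms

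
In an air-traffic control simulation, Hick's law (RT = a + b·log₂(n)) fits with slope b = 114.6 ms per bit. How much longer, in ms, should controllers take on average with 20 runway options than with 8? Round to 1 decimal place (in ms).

151.5 ms

The intercept a cancels: ΔRT = b·(log₂ n₂ − log₂ n₁) = b·log₂(n₂/n₁).
log₂(20) − log₂(8) = 4.3219 − 3 = 1.3219.
ΔRT = 114.6 × 1.3219 = 151.493 ms.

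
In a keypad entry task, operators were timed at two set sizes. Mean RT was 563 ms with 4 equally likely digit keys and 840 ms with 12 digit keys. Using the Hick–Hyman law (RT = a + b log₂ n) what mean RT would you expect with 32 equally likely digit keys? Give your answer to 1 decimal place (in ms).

RT is linear in log₂ n, so two points fix the line:
  b = (840 − 563) / (log₂ 12 − log₂ 4) = 277 / (3.5850 − 2) = 174.768 ms/bit
  a = 563 − 174.768 × 2 = 213.465 ms
Then RT(32) = 213.465 + 174.768 × log₂ 32 = 213.465 + 174.768 × 5 ≈ 1087.303 ms.

1087.3 ms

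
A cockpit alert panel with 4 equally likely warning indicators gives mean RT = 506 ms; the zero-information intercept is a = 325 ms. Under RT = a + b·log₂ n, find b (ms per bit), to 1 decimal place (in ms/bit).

90.5 ms/bit

4 alternatives carry log₂ 4 = 2 bits; the choice cost is 506 − 325 = 181 ms, so b = 181/2 = 90.500 ms/bit.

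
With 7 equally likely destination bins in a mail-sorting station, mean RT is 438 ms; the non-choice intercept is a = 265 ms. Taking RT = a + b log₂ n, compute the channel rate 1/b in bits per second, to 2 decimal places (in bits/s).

16.23 bits/s

b = (438 − 265)/log₂ 7 = 173/2.8074 = 61.624 ms per bit = 0.06162 s/bit; the reciprocal is 16.227 bits/s.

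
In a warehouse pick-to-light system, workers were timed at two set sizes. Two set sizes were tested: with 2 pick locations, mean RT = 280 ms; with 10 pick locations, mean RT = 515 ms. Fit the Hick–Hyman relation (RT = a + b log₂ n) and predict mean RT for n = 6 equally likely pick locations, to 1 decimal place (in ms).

440.4 ms

Fit slope and intercept:
  b = (515 − 280) / (log₂ 10 − log₂ 2) = 235 / (3.3219 − 1) = 101.209 ms/bit
  a = 280 − 101.209 × 1 = 178.791 ms
Then RT(6) = 178.791 + 101.209 × log₂ 6 = 178.791 + 101.209 × 2.5850 ≈ 440.412 ms.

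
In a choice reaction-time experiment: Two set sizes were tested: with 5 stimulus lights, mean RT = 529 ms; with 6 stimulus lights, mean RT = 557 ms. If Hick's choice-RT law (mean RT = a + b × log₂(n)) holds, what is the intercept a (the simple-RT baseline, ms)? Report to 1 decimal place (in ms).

281.8 ms

The slope on a log₂ axis is (557 − 529) / (2.5850 − 2.3219) = 106.450 ms/bit.
a = RT₁ − b·log₂ n₁ = 529 − 106.450 × 2.3219 = 281.831 ms.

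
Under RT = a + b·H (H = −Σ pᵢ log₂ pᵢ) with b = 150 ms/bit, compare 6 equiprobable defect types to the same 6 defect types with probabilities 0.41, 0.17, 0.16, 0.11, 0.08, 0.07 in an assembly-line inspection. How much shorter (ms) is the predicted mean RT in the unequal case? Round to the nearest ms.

43 ms

Equiprobable entropy H₀ = log₂ 6 = 2.5850 bits.
Skewed entropy H = −Σ pᵢ log₂ pᵢ = 2.2953 bits.
ΔRT = b·(H₀ − H) = 150 × 0.2896 = 43.44 ms.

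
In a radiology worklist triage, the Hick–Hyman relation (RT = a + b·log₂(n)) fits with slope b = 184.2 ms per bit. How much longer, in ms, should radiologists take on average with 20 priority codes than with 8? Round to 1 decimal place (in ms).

ΔRT = (a + b log₂ n₂) − (a + b log₂ n₁) = b·(log₂ n₂ − log₂ n₁).
log₂(20) − log₂(8) = 4.3219 − 3 = 1.3219.
ΔRT = 184.2 × 1.3219 = 243.499 ms.

243.5 ms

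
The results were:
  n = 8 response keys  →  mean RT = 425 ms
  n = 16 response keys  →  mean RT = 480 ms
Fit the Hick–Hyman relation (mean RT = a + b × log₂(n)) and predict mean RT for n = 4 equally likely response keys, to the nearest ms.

370 ms

With log₂ n on the abscissa the relation is linear; from the two conditions:
  b = (480 − 425) / (log₂ 16 − log₂ 8) = 55 / (4 − 3) = 55 ms/bit
  a = 425 − 55 × 3 = 260 ms
Then RT(4) = 260 + 55 × log₂ 4 = 260 + 55 × 2 ≈ 370.000 ms.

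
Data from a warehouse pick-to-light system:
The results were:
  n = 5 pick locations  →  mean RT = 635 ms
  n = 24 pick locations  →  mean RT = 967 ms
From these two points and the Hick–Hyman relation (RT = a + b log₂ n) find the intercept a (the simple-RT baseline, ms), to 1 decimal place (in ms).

Slope: b = (967 − 635) / (log₂ 24 − log₂ 5) = 332/2.2630 = 146.706 ms/bit.
a = RT₁ − b·log₂ n₁ = 635 − 146.706 × 2.3219 = 294.360 ms.

294.4 ms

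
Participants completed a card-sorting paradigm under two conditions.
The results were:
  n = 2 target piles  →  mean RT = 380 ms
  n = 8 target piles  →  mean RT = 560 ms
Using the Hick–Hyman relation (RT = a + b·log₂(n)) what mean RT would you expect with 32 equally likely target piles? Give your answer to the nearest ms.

Solve the two-equation system in a and b:
  b = (560 − 380) / (log₂ 8 − log₂ 2) = 180 / (3 − 1) = 90 ms/bit
  a = 380 − 90 × 1 = 290 ms
Then RT(32) = 290 + 90 × log₂ 32 = 290 + 90 × 5 ≈ 740.000 ms.

740 ms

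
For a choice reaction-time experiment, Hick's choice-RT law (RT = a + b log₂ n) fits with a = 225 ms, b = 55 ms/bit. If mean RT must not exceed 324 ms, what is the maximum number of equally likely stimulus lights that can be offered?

Set 225 + 55·log₂ n ≤ 324 → log₂ n ≤ (324 − 225)/55 = 1.8000.
So n ≤ 2^1.8000 = 3.482; the largest integer n is 3.

3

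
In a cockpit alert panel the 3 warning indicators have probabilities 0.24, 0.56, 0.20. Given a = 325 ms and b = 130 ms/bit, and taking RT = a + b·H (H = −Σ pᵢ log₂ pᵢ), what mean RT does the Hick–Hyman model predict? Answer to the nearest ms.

H = 0.24·log₂(1/0.24) + 0.56·log₂(1/0.56) + 0.20·log₂(1/0.20) = 1.4270 bits.
RT = 325 + 130 × 1.4270 = 510.50 ms.

511 ms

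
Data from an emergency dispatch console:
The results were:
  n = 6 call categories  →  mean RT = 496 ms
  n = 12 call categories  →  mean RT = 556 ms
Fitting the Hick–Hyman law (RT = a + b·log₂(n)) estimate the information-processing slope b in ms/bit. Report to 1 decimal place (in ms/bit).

60.0 ms/bit

The slope on a log₂ axis is (556 − 496) / (3.5850 − 2.5850) = 60.000 ms/bit.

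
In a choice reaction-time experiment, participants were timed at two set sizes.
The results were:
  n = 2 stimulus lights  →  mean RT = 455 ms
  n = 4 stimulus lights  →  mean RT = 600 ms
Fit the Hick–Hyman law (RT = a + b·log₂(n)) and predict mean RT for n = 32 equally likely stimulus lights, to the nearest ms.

1035 ms

RT is linear in log₂ n, so two points fix the line:
  b = (600 − 455) / (log₂ 4 − log₂ 2) = 145 / (2 − 1) = 145 ms/bit
  a = 455 − 145 × 1 = 310 ms
Then RT(32) = 310 + 145 × log₂ 32 = 310 + 145 × 5 ≈ 1035.000 ms.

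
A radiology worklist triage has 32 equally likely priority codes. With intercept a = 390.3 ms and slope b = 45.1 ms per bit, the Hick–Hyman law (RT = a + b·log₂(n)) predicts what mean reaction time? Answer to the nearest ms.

log₂(32) = 5 bits, so RT = 390.3 + 45.1 × 5 ≈ 615.800 ms.

616 ms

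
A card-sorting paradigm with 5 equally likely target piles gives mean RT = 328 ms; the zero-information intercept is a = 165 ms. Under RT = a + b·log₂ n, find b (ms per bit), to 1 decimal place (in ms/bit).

70.2 ms/bit

b = (328 − 165) / log₂(5) = 163 / 2.3219 = 70.200 ms/bit.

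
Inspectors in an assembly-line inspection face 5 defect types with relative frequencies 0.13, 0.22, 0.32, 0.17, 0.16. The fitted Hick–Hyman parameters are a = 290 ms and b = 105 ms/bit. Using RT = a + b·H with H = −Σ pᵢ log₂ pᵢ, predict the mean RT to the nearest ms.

526 ms

H = 0.13·log₂(1/0.13) + 0.22·log₂(1/0.22) + 0.32·log₂(1/0.32) + 0.17·log₂(1/0.17) + 0.16·log₂(1/0.16) = 2.2469 bits.
RT = 290 + 105 × 2.2469 = 525.92 ms.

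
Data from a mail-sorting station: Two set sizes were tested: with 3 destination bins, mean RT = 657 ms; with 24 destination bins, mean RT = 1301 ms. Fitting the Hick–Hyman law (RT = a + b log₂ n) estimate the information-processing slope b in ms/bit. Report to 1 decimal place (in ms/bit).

214.7 ms/bit

Slope: b = (1301 − 657) / (log₂ 24 − log₂ 3) = 644/3.0000 = 214.667 ms/bit.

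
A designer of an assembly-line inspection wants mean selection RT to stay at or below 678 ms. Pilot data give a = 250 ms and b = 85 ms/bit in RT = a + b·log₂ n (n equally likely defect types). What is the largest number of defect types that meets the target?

Set 250 + 85·log₂ n ≤ 678 → log₂ n ≤ (678 − 250)/85 = 5.0353.
So n ≤ 2^5.0353 = 32.793; the largest integer n is 32.

32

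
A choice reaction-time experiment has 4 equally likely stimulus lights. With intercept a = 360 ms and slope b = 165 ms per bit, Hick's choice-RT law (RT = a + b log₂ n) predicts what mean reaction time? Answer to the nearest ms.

log₂(4) = 2 bits, so RT = 360 + 165 × 2 ≈ 690.000 ms.

690 ms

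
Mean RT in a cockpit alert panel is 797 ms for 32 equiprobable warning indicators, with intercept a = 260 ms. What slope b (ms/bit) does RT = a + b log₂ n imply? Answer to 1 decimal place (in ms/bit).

b = (797 − 260) / log₂(32) = 537 / 5 = 107.400 ms/bit.

107.4 ms/bit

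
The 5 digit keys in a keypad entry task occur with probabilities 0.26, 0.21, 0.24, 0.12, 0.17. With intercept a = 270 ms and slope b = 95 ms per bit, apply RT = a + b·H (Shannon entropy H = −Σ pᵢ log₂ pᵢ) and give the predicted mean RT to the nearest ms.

486 ms

Entropy contributions −pᵢ log₂ pᵢ: 0.5053, 0.4728, 0.4941, 0.3671, 0.4346; sum H = 2.2739 bits.
RT = a + bH = 270 + 95·2.2739 = 486.02 ms.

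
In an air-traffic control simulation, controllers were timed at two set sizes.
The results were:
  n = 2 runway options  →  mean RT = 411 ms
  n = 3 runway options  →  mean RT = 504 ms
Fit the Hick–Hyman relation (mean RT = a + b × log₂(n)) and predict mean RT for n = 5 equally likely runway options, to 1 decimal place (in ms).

621.2 ms

With log₂ n on the abscissa the relation is linear; from the two conditions:
  b = (504 − 411) / (log₂ 3 − log₂ 2) = 93 / (1.5850 − 1) = 158.985 ms/bit
  a = 411 − 158.985 × 1 = 252.015 ms
Then RT(5) = 252.015 + 158.985 × log₂ 5 = 252.015 + 158.985 × 2.3219 ≈ 621.166 ms.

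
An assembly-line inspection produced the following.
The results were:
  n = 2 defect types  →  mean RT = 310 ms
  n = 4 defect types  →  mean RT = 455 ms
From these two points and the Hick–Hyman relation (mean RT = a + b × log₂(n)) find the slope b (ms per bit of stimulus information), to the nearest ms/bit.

Slope: b = (455 − 310) / (log₂ 4 − log₂ 2) = 145/1.0000 = 145 ms/bit.

145 ms/bit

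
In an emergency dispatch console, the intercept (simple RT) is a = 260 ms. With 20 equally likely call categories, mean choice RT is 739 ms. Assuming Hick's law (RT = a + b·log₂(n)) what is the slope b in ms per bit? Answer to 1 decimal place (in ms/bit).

20 alternatives carry log₂ 20 = 4.3219 bits; the choice cost is 739 − 260 = 479 ms, so b = 479/4.3219 = 110.830 ms/bit.

110.8 ms/bit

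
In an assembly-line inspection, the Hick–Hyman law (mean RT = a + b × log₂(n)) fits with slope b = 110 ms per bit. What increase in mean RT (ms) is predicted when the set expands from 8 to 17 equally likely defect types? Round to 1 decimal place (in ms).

119.6 ms

Only the slope matters, since a is common to both: ΔRT = b·log₂(n₂/n₁).
log₂(17) − log₂(8) = 4.0875 − 3 = 1.0875.
ΔRT = 110 × 1.0875 = 119.621 ms.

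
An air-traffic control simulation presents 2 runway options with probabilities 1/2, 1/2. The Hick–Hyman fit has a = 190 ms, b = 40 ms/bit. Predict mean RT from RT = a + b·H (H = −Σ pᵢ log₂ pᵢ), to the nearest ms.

230 ms

Each term −pᵢ log₂ pᵢ: 0.5·1 + 0.5·1; summed, H = 1.000 bits.
Mean RT = a + bH = 190 + 40·1.000 = 230.00 ms.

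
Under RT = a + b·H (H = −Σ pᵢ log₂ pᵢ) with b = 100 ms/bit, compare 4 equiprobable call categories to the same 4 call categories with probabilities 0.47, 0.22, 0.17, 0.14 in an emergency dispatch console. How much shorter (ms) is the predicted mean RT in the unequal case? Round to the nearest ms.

18 ms

Equiprobable entropy H₀ = log₂ 4 = 2.0000 bits.
Skewed entropy H = −Σ pᵢ log₂ pᵢ = 1.8242 bits.
ΔRT = b·(H₀ − H) = 100 × 0.1758 = 17.58 ms.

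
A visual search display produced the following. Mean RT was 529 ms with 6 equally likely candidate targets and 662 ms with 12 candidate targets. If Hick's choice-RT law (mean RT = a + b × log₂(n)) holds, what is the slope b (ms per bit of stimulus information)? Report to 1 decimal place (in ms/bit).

Slope: b = (662 − 529) / (log₂ 12 − log₂ 6) = 133/1.0000 = 133.000 ms/bit.

133.0 ms/bit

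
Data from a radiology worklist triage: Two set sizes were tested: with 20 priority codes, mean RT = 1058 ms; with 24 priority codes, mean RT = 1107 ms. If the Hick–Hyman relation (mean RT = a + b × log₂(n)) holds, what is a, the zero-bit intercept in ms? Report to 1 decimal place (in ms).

Slope: b = (1107 − 1058) / (log₂ 24 − log₂ 20) = 49/0.2630 = 186.287 ms/bit.
a = RT₁ − b·log₂ n₁ = 1058 − 186.287 × 4.3219 = 252.879 ms.

252.9 ms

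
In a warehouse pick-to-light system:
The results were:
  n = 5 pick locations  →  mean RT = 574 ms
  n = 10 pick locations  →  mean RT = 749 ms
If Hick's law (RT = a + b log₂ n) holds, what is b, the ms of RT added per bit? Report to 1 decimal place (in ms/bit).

The slope on a log₂ axis is (749 − 574) / (3.3219 − 2.3219) = 175.000 ms/bit.

175.0 ms/bit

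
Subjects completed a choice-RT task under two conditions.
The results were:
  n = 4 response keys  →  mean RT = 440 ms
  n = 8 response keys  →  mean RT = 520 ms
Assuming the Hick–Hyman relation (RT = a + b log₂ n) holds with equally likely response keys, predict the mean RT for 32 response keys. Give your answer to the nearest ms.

RT is linear in log₂ n, so two points fix the line:
  b = (520 − 440) / (log₂ 8 − log₂ 4) = 80 / (3 − 2) = 80 ms/bit
  a = 440 − 80 × 2 = 280 ms
Then RT(32) = 280 + 80 × log₂ 32 = 280 + 80 × 5 ≈ 680.000 ms.

680 ms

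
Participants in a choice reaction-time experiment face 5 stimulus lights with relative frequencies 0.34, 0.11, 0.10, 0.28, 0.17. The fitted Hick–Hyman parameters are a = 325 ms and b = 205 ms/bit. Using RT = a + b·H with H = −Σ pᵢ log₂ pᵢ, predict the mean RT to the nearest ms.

Entropy contributions −pᵢ log₂ pᵢ: 0.5292, 0.3503, 0.3322, 0.5142, 0.4346; sum H = 2.1605 bits.
RT = a + bH = 325 + 205·2.1605 = 767.89 ms.

768 ms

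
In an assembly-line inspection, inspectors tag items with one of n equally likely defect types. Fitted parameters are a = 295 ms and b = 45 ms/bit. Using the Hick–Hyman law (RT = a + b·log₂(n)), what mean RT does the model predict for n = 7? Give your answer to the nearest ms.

log₂(7) = 2.8074 bits, so RT = 295 + 45 × 2.8074 ≈ 421.331 ms.

421 ms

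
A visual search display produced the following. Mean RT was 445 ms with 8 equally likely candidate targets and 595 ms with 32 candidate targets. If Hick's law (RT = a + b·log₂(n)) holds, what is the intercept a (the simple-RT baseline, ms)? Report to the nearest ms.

The slope on a log₂ axis is (595 − 445) / (5 − 3) = 75 ms/bit.
Intercept: a = 445 − 75·log₂(8) = 220.000 ms.

220 ms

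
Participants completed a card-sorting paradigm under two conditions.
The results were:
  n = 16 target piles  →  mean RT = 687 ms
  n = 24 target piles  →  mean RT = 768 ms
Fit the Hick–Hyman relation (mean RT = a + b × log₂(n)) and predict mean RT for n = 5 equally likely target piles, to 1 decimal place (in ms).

Solve the two-equation system in a and b:
  b = (768 − 687) / (log₂ 24 − log₂ 16) = 81 / (4.5850 − 4) = 138.470 ms/bit
  a = 687 − 138.470 × 4 = 133.118 ms
Then RT(5) = 133.118 + 138.470 × log₂ 5 = 133.118 + 138.470 × 2.3219 ≈ 454.637 ms.

454.6 ms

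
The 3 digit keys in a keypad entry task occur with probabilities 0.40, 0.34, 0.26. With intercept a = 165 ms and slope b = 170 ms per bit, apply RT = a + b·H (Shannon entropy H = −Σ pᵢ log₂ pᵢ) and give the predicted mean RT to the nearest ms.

Entropy contributions −pᵢ log₂ pᵢ: 0.5288, 0.5292, 0.5053; sum H = 1.5632 bits.
RT = a + bH = 165 + 170·1.5632 = 430.75 ms.

431 ms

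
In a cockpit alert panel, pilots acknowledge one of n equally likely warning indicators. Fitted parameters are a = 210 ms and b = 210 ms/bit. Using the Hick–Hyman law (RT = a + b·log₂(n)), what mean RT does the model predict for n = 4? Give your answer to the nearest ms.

630 ms

log₂(4) = 2 bits, so RT = 210 + 210 × 2 ≈ 630.000 ms.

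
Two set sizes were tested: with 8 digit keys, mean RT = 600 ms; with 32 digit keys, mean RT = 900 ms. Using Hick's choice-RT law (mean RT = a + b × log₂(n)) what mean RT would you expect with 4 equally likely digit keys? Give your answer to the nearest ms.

450 ms

Solve the two-equation system in a and b:
  b = (900 − 600) / (log₂ 32 − log₂ 8) = 300 / (5 − 3) = 150 ms/bit
  a = 600 − 150 × 3 = 150 ms
Then RT(4) = 150 + 150 × log₂ 4 = 150 + 150 × 2 ≈ 450.000 ms.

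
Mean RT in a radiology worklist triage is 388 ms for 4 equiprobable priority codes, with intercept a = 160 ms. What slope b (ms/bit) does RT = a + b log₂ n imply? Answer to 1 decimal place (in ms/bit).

log₂(4) = 2 bits.
b = (RT − a)/log₂ n = (388 − 160) / 2 = 114.000 ms/bit.

114.0 ms/bit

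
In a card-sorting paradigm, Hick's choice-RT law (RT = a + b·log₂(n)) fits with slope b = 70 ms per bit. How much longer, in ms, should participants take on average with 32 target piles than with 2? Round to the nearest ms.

The intercept a cancels: ΔRT = b·(log₂ n₂ − log₂ n₁) = b·log₂(n₂/n₁).
log₂(32) − log₂(2) = log₂(32/2) = log₂(16) = 4.
ΔRT = 70 × 4.0000 = 280.000 ms.

280 ms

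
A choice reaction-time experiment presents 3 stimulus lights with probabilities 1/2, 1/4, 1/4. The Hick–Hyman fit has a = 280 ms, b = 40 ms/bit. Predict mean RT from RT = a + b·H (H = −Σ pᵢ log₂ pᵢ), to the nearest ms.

Each term −pᵢ log₂ pᵢ: 0.5·1 + 0.25·2 + 0.25·2; summed, H = 1.500 bits.
Mean RT = a + bH = 280 + 40·1.500 = 340.00 ms.

340 ms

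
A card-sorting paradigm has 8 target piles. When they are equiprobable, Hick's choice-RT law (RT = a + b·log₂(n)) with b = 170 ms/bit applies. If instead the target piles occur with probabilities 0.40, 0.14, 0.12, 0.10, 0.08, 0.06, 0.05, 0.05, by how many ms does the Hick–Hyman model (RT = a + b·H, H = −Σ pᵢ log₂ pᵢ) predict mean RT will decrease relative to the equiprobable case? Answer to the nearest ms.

Equiprobable entropy H₀ = log₂ 8 = 3.0000 bits.
Skewed entropy H = −Σ pᵢ log₂ pᵢ = 2.5924 bits.
ΔRT = b·(H₀ − H) = 170 × 0.4076 = 69.30 ms.

69 ms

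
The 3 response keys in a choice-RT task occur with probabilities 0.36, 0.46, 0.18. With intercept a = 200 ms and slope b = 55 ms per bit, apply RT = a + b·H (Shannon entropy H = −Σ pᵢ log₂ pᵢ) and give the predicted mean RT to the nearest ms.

282 ms

H = 0.36·log₂(1/0.36) + 0.46·log₂(1/0.46) + 0.18·log₂(1/0.18) = 1.4913 bits.
RT = 200 + 55 × 1.4913 = 282.02 ms.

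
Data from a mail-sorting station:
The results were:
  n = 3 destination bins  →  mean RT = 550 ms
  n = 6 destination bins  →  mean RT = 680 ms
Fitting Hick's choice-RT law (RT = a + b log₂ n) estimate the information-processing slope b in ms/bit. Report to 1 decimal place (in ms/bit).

130.0 ms/bit

Slope: b = (680 − 550) / (log₂ 6 − log₂ 3) = 130/1.0000 = 130.000 ms/bit.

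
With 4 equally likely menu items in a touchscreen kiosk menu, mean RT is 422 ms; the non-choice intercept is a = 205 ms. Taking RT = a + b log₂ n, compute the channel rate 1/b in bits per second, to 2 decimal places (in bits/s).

9.22 bits/s

Choice component = 422 − 205 = 217 ms over log₂(4) = 2 bits.
b = 217 / 2 = 108.500 ms/bit, so 1/b = 9.217 bits/s.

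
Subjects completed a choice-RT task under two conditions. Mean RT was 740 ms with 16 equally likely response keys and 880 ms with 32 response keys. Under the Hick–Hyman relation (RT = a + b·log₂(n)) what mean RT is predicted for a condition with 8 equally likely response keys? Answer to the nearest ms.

600 ms

Solve the two-equation system in a and b:
  b = (880 − 740) / (log₂ 32 − log₂ 16) = 140 / (5 − 4) = 140 ms/bit
  a = 740 − 140 × 4 = 180 ms
Then RT(8) = 180 + 140 × log₂ 8 = 180 + 140 × 3 ≈ 600.000 ms.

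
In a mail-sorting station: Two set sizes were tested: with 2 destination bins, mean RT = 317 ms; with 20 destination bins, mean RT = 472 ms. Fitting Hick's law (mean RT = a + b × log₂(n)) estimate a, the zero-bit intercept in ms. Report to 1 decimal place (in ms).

270.3 ms

b = (RT₂ − RT₁)/(log₂ n₂ − log₂ n₁) = (472 − 317)/(4.3219 − 1) = 46.660 ms/bit.
Intercept: a = 317 − 46.660·log₂(2) = 270.340 ms.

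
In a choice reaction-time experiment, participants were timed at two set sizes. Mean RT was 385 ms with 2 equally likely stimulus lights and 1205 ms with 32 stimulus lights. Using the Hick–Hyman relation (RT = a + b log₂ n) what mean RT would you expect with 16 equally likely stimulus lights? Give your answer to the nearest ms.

1000 ms

With log₂ n on the abscissa the relation is linear; from the two conditions:
  b = (1205 − 385) / (log₂ 32 − log₂ 2) = 820 / (5 − 1) = 205 ms/bit
  a = 385 − 205 × 1 = 180 ms
Then RT(16) = 180 + 205 × log₂ 16 = 180 + 205 × 4 ≈ 1000.000 ms.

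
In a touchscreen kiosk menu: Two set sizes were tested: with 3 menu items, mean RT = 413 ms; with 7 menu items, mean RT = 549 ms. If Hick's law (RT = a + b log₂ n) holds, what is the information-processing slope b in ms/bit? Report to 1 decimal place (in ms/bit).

Slope: b = (549 − 413) / (log₂ 7 − log₂ 3) = 136/1.2224 = 111.257 ms/bit.

111.3 ms/bit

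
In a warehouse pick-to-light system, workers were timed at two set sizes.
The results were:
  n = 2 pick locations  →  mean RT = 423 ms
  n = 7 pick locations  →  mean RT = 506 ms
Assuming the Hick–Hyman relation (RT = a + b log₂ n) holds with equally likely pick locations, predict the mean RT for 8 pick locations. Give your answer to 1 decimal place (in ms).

With log₂ n on the abscissa the relation is linear; from the two conditions:
  b = (506 − 423) / (log₂ 7 − log₂ 2) = 83 / (2.8074 − 1) = 45.923 ms/bit
  a = 423 − 45.923 × 1 = 377.077 ms
Then RT(8) = 377.077 + 45.923 × log₂ 8 = 377.077 + 45.923 × 3 ≈ 514.847 ms.

514.8 ms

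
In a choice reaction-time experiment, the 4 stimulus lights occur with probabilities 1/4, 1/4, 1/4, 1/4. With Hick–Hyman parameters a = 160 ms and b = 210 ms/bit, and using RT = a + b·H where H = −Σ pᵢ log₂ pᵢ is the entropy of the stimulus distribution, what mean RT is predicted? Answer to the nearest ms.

580 ms

H = −Σ pᵢ log₂ pᵢ = 0.25·2 + 0.25·2 + 0.25·2 + 0.25·2 = 2.000 bits.
RT = 160 + 210 × 2.000 = 580.00 ms.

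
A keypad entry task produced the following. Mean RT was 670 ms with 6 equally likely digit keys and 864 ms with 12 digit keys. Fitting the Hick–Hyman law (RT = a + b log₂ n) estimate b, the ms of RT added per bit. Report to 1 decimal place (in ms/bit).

194.0 ms/bit

b = (RT₂ − RT₁)/(log₂ n₂ − log₂ n₁) = (864 − 670)/(3.5850 − 2.5850) = 194.000 ms/bit.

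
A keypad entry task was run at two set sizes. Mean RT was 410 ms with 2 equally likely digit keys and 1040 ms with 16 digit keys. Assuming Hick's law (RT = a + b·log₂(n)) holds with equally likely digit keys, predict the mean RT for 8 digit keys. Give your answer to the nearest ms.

830 ms

Fit slope and intercept:
  b = (1040 − 410) / (log₂ 16 − log₂ 2) = 630 / (4 − 1) = 210 ms/bit
  a = 410 − 210 × 1 = 200 ms
Then RT(8) = 200 + 210 × log₂ 8 = 200 + 210 × 3 ≈ 830.000 ms.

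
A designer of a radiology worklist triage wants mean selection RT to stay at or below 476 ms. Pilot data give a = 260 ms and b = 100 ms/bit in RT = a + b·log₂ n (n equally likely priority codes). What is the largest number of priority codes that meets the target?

4

100·log₂ n ≤ 476 − 260 = 216, giving log₂ n ≤ 2.1600 and n ≤ 4.469. The largest whole number is 4.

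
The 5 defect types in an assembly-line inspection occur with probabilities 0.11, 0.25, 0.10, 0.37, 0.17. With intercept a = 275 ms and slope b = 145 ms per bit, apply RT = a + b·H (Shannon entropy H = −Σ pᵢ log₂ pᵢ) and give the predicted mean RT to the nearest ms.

586 ms

H = 0.11·log₂(1/0.11) + 0.25·log₂(1/0.25) + 0.10·log₂(1/0.10) + 0.37·log₂(1/0.37) + 0.17·log₂(1/0.17) = 2.1478 bits.
RT = 275 + 145 × 2.1478 = 586.43 ms.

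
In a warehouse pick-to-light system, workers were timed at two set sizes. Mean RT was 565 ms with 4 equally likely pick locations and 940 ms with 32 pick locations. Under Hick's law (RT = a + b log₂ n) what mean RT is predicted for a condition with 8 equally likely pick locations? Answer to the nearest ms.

With log₂ n on the abscissa the relation is linear; from the two conditions:
  b = (940 − 565) / (log₂ 32 − log₂ 4) = 375 / (5 − 2) = 125 ms/bit
  a = 565 − 125 × 2 = 315 ms
Then RT(8) = 315 + 125 × log₂ 8 = 315 + 125 × 3 ≈ 690.000 ms.

690 ms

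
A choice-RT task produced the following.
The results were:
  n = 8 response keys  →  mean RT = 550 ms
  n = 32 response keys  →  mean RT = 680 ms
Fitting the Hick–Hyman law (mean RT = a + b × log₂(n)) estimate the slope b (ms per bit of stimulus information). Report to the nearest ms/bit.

65 ms/bit

b = (RT₂ − RT₁)/(log₂ n₂ − log₂ n₁) = (680 − 550)/(5 − 3) = 65 ms/bit.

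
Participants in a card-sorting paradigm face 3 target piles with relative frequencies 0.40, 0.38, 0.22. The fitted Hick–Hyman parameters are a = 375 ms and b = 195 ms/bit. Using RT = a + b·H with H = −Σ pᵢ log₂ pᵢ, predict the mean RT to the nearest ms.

675 ms

H = 0.40·log₂(1/0.40) + 0.38·log₂(1/0.38) + 0.22·log₂(1/0.22) = 1.5398 bits.
RT = 375 + 195 × 1.5398 = 675.26 ms.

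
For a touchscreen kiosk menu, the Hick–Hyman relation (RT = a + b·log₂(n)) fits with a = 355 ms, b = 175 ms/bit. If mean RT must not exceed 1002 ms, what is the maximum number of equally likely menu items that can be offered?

Set 355 + 175·log₂ n ≤ 1002 → log₂ n ≤ (1002 − 355)/175 = 3.6971.
So n ≤ 2^3.6971 = 12.970; the largest integer n is 12.

12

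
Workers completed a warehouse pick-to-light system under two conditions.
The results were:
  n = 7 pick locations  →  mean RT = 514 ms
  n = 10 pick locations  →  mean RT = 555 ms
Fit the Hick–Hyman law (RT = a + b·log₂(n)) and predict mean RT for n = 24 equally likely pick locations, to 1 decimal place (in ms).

RT is linear in log₂ n, so two points fix the line:
  b = (555 − 514) / (log₂ 10 − log₂ 7) = 41 / (3.3219 − 2.8074) = 79.678 ms/bit
  a = 514 − 79.678 × 2.8074 = 290.316 ms
Then RT(24) = 290.316 + 79.678 × log₂ 24 = 290.316 + 79.678 × 4.5850 ≈ 655.636 ms.

655.6 ms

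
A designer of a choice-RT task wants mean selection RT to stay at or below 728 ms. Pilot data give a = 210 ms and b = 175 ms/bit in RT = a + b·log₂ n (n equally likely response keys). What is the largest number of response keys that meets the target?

7

Information budget: (728 − 210)/175 = 2.9600 bits, so n ≤ 2^2.9600 = 7.781 → at most 7.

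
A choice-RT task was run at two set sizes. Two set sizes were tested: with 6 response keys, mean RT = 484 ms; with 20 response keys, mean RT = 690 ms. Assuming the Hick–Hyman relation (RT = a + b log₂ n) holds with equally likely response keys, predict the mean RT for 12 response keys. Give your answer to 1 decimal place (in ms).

With log₂ n on the abscissa the relation is linear; from the two conditions:
  b = (690 − 484) / (log₂ 20 − log₂ 6) = 206 / (4.3219 − 2.5850) = 118.598 ms/bit
  a = 484 − 118.598 × 2.5850 = 177.430 ms
Then RT(12) = 177.430 + 118.598 × log₂ 12 = 177.430 + 118.598 × 3.5850 ≈ 602.598 ms.

602.6 ms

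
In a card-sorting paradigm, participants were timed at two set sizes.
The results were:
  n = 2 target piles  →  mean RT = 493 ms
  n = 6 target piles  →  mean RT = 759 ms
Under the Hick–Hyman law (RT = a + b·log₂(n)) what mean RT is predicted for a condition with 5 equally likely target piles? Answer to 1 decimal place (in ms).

714.9 ms

Solve the two-equation system in a and b:
  b = (759 − 493) / (log₂ 6 − log₂ 2) = 266 / (2.5850 − 1) = 167.827 ms/bit
  a = 493 − 167.827 × 1 = 325.173 ms
Then RT(5) = 325.173 + 167.827 × log₂ 5 = 325.173 + 167.827 × 2.3219 ≈ 714.856 ms.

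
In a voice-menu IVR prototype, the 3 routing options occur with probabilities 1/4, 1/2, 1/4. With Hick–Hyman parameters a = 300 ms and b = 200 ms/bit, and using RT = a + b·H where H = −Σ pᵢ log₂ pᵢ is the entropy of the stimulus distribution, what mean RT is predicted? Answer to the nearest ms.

600 ms

H = −Σ pᵢ log₂ pᵢ = 0.25·2 + 0.5·1 + 0.25·2 = 1.500 bits.
RT = 300 + 200 × 1.500 = 600.00 ms.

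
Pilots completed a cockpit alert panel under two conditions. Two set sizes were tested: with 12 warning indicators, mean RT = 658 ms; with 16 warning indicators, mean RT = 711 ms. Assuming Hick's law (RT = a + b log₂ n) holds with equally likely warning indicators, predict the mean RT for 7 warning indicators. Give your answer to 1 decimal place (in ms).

Solve the two-equation system in a and b:
  b = (711 − 658) / (log₂ 16 − log₂ 12) = 53 / (4 − 3.5850) = 127.699 ms/bit
  a = 658 − 127.699 × 3.5850 = 200.203 ms
Then RT(7) = 200.203 + 127.699 × log₂ 7 = 200.203 + 127.699 × 2.8074 ≈ 558.700 ms.

558.7 ms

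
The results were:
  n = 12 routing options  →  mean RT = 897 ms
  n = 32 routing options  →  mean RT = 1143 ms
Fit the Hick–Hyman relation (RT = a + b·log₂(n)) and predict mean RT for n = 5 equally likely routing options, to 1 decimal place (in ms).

677.4 ms

Solve the two-equation system in a and b:
  b = (1143 − 897) / (log₂ 32 − log₂ 12) = 246 / (5 − 3.5850) = 173.847 ms/bit
  a = 897 − 173.847 × 3.5850 = 273.765 ms
Then RT(5) = 273.765 + 173.847 × log₂ 5 = 273.765 + 173.847 × 2.3219 ≈ 677.425 ms.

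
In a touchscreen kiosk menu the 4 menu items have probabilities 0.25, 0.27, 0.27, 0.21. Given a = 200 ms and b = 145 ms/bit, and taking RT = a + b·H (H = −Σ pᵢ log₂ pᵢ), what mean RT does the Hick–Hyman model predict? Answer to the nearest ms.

489 ms

H = 0.25·log₂(1/0.25) + 0.27·log₂(1/0.27) + 0.27·log₂(1/0.27) + 0.21·log₂(1/0.21) = 1.9929 bits.
RT = 200 + 145 × 1.9929 = 488.97 ms.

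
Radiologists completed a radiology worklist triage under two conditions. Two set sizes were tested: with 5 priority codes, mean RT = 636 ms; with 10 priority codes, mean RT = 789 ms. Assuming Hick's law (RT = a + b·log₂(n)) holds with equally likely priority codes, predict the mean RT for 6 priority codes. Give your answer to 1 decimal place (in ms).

676.2 ms

Solve the two-equation system in a and b:
  b = (789 − 636) / (log₂ 10 − log₂ 5) = 153 / (3.3219 − 2.3219) = 153.000 ms/bit
  a = 636 − 153.000 × 2.3219 = 280.745 ms
Then RT(6) = 280.745 + 153.000 × log₂ 6 = 280.745 + 153.000 × 2.5850 ≈ 676.244 ms.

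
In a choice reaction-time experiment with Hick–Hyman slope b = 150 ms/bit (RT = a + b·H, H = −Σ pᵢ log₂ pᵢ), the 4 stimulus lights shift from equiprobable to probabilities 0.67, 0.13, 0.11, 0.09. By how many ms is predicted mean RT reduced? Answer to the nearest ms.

The RT saving is b·ΔH. Equiprobable H₀ = log₂(4) = 2.0000 bits; with the given probabilities H = 1.4327 bits.
b·(H₀ − H) = 150 × (2.0000 − 1.4327) = 85.10 ms.

85 ms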